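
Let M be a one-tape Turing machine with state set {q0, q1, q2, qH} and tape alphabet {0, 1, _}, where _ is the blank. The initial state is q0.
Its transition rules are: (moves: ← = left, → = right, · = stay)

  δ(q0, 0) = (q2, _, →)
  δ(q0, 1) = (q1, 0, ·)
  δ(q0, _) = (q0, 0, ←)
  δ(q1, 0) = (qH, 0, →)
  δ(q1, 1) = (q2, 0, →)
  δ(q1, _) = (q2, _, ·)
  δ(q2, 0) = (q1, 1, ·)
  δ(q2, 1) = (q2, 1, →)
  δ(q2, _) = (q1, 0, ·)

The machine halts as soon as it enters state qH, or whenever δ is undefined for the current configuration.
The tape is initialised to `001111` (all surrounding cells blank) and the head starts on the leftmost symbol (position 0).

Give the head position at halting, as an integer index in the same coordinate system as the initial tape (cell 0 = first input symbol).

7

state=q0 head=0 tape=[0]01111__   (q0,0)→(q2,_,→)
state=q2 head=1 tape=_[0]1111__   (q2,0)→(q1,1,·)
state=q1 head=1 tape=_[1]1111__   (q1,1)→(q2,0,→)
state=q2 head=2 tape=_0[1]111__   (q2,1)→(q2,1,→)
state=q2 head=3 tape=_01[1]11__   (q2,1)→(q2,1,→)
state=q2 head=4 tape=_011[1]1__   (q2,1)→(q2,1,→)
state=q2 head=5 tape=_0111[1]__   (q2,1)→(q2,1,→)
state=q2 head=6 tape=_01111[_]_   (q2,_)→(q1,0,·)
state=q1 head=6 tape=_01111[0]_   (q1,0)→(qH,0,→)
state=qH head=7 tape=_011110[_]
At halt the head is at cell 7.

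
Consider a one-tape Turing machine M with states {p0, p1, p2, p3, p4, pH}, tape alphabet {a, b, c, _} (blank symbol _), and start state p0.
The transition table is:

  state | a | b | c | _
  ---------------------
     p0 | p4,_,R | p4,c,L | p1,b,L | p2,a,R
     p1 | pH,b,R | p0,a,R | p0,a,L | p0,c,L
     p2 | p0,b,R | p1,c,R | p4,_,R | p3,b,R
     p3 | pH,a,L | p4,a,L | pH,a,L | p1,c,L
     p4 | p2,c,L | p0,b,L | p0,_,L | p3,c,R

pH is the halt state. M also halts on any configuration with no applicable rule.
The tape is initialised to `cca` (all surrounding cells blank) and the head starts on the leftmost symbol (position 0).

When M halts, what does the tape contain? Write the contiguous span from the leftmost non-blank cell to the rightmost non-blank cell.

abbaa

state=p0 head=0 tape=__[c]ca   (p0,c)→(p1,b,L)
state=p1 head=-1 tape=_[_]bca   (p1,_)→(p0,c,L)
state=p0 head=-2 tape=[_]cbca   (p0,_)→(p2,a,R)
state=p2 head=-1 tape=a[c]bca   (p2,c)→(p4,_,R)
state=p4 head=0 tape=a_[b]ca   (p4,b)→(p0,b,L)
state=p0 head=-1 tape=a[_]bca   (p0,_)→(p2,a,R)
state=p2 head=0 tape=aa[b]ca   (p2,b)→(p1,c,R)
state=p1 head=1 tape=aac[c]a   (p1,c)→(p0,a,L)
state=p0 head=0 tape=aa[c]aa   (p0,c)→(p1,b,L)
state=p1 head=-1 tape=a[a]baa   (p1,a)→(pH,b,R)
state=pH head=0 tape=ab[b]aa
The non-blank tape span at halt is abbaa.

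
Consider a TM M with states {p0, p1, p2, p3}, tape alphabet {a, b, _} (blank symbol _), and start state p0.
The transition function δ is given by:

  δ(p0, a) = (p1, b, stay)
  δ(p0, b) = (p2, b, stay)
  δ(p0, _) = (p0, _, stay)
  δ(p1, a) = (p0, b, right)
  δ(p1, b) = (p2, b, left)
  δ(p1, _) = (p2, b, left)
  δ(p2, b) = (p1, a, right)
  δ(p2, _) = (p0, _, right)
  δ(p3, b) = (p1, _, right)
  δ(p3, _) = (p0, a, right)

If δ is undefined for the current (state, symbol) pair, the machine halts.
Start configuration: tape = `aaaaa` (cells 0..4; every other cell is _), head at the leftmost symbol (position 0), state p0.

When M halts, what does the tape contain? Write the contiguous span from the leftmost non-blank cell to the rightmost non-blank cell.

aabaa

p0 | _[a]aaaa   read a → write b, move stay, go to p1
p1 | _[b]aaaa   read b → write b, move left, go to p2
p2 | [_]baaaa   read _ → write _, move right, go to p0
p0 | _[b]aaaa   read b → write b, move stay, go to p2
p2 | _[b]aaaa   read b → write a, move right, go to p1
p1 | _a[a]aaa   read a → write b, move right, go to p0
p0 | _ab[a]aa   read a → write b, move stay, go to p1
p1 | _ab[b]aa   read b → write b, move left, go to p2
p2 | _a[b]baa   read b → write a, move right, go to p1
p1 | _aa[b]aa   read b → write b, move left, go to p2
p2 | _a[a]baa
The non-blank tape span at halt is aabaa.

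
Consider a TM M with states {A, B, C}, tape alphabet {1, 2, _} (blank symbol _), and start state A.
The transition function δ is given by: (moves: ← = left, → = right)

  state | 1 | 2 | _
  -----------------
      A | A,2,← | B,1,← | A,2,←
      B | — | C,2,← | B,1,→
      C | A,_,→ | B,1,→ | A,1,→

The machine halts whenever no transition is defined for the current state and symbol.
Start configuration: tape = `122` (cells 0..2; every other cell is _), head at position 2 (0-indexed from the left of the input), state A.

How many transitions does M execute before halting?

5

state=A head=2 tape=12[2]   (A,2)→(B,1,←)
state=B head=1 tape=1[2]1   (B,2)→(C,2,←)
state=C head=0 tape=[1]21   (C,1)→(A,_,→)
state=A head=1 tape=_[2]1   (A,2)→(B,1,←)
state=B head=0 tape=[_]11   (B,_)→(B,1,→)
state=B head=1 tape=1[1]1
M halts after 5 transitions.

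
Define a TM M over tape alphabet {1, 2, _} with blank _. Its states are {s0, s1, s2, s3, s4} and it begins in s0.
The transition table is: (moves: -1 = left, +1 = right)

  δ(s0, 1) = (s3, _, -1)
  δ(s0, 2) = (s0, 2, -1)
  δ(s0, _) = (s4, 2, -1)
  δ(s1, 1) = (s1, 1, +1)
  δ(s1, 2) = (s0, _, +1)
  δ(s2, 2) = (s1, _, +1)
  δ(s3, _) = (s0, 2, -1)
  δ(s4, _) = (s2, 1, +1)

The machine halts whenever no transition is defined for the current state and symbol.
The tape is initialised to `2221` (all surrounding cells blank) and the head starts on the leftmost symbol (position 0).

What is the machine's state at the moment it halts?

s4

s0 | __[2]221   read 2 → write 2, move -1, go to s0
s0 | _[_]2221   read _ → write 2, move -1, go to s4
s4 | [_]22221   read _ → write 1, move +1, go to s2
s2 | 1[2]2221   read 2 → write _, move +1, go to s1
s1 | 1_[2]221   read 2 → write _, move +1, go to s0
s0 | 1__[2]21   read 2 → write 2, move -1, go to s0
s0 | 1_[_]221   read _ → write 2, move -1, go to s4
s4 | 1[_]2221   read _ → write 1, move +1, go to s2
s2 | 11[2]221   read 2 → write _, move +1, go to s1
s1 | 11_[2]21   read 2 → write _, move +1, go to s0
s0 | 11__[2]1   read 2 → write 2, move -1, go to s0
s0 | 11_[_]21   read _ → write 2, move -1, go to s4
s4 | 11[_]221   read _ → write 1, move +1, go to s2
s2 | 111[2]21   read 2 → write _, move +1, go to s1
s1 | 111_[2]1   read 2 → write _, move +1, go to s0
s0 | 111__[1]   read 1 → write _, move -1, go to s3
s3 | 111_[_]_   read _ → write 2, move -1, go to s0
s0 | 111[_]2_   read _ → write 2, move -1, go to s4
s4 | 11[1]22_
No transition is defined for (s4, 1); M halts in state s4.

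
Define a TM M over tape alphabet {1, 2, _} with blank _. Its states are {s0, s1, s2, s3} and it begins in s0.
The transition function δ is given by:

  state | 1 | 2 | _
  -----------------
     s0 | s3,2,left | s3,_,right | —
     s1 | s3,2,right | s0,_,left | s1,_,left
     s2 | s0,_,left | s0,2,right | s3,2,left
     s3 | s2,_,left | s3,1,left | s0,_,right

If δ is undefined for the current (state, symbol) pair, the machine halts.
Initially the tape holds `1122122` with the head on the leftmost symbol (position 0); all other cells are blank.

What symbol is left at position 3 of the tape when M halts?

_

s0 | _[1]122122__   read 1 → write 2, move left, go to s3
s3 | [_]2122122__   read _ → write _, move right, go to s0
s0 | _[2]122122__   read 2 → write _, move right, go to s3
s3 | __[1]22122__   read 1 → write _, move left, go to s2
s2 | _[_]_22122__   read _ → write 2, move left, go to s3
s3 | [_]2_22122__   read _ → write _, move right, go to s0
s0 | _[2]_22122__   read 2 → write _, move right, go to s3
s3 | __[_]22122__   read _ → write _, move right, go to s0
s0 | ___[2]2122__   read 2 → write _, move right, go to s3
s3 | ____[2]122__   read 2 → write 1, move left, go to s3
s3 | ___[_]1122__   read _ → write _, move right, go to s0
s0 | ____[1]122__   read 1 → write 2, move left, go to s3
s3 | ___[_]2122__   read _ → write _, move right, go to s0
s0 | ____[2]122__   read 2 → write _, move right, go to s3
s3 | _____[1]22__   read 1 → write _, move left, go to s2
s2 | ____[_]_22__   read _ → write 2, move left, go to s3
s3 | ___[_]2_22__   read _ → write _, move right, go to s0
s0 | ____[2]_22__   read 2 → write _, move right, go to s3
s3 | _____[_]22__   read _ → write _, move right, go to s0
s0 | ______[2]2__   read 2 → write _, move right, go to s3
s3 | _______[2]__   read 2 → write 1, move left, go to s3
s3 | ______[_]1__   read _ → write _, move right, go to s0
s0 | _______[1]__   read 1 → write 2, move left, go to s3
s3 | ______[_]2__   read _ → write _, move right, go to s0
s0 | _______[2]__   read 2 → write _, move right, go to s3
s3 | ________[_]_   read _ → write _, move right, go to s0
s0 | _________[_]
Cell 3 holds _ when M halts.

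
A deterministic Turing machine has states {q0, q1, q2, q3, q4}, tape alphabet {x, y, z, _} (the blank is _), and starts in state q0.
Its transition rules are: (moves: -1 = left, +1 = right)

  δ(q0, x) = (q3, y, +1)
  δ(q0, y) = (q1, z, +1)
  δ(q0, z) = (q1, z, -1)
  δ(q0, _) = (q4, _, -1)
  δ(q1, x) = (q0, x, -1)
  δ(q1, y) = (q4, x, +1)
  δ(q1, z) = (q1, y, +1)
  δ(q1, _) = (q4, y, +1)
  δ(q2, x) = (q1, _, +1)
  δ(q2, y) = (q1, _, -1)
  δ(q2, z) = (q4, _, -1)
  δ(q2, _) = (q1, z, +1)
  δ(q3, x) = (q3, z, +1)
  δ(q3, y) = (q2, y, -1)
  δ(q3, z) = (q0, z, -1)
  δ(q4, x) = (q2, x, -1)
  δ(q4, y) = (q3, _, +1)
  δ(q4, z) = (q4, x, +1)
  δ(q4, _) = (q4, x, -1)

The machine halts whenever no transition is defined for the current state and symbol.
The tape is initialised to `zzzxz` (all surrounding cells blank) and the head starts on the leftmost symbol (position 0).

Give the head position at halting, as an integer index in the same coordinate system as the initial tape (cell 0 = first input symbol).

q0 | _[z]zzxz   read z → write z, move -1, go to q1
q1 | [_]zzzxz   read _ → write y, move +1, go to q4
q4 | y[z]zzxz   read z → write x, move +1, go to q4
q4 | yx[z]zxz   read z → write x, move +1, go to q4
q4 | yxx[z]xz   read z → write x, move +1, go to q4
q4 | yxxx[x]z   read x → write x, move -1, go to q2
q2 | yxx[x]xz   read x → write _, move +1, go to q1
q1 | yxx_[x]z   read x → write x, move -1, go to q0
q0 | yxx[_]xz   read _ → write _, move -1, go to q4
q4 | yx[x]_xz   read x → write x, move -1, go to q2
q2 | y[x]x_xz   read x → write _, move +1, go to q1
q1 | y_[x]_xz   read x → write x, move -1, go to q0
q0 | y[_]x_xz   read _ → write _, move -1, go to q4
q4 | [y]_x_xz   read y → write _, move +1, go to q3
q3 | _[_]x_xz
At halt the head is at cell 0.

0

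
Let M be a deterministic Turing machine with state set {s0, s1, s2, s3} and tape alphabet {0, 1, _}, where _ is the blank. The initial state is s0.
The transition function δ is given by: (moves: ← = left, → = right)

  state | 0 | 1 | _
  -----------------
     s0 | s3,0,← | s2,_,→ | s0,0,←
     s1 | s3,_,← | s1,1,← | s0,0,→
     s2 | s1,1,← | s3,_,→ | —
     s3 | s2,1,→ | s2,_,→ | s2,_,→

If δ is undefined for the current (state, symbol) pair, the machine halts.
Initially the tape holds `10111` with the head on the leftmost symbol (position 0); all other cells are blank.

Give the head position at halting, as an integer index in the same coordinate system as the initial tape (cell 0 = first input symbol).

6

state=s0 head=0 tape=[1]0111__   (s0,1)→(s2,_,→)
state=s2 head=1 tape=_[0]111__   (s2,0)→(s1,1,←)
state=s1 head=0 tape=[_]1111__   (s1,_)→(s0,0,→)
state=s0 head=1 tape=0[1]111__   (s0,1)→(s2,_,→)
state=s2 head=2 tape=0_[1]11__   (s2,1)→(s3,_,→)
state=s3 head=3 tape=0__[1]1__   (s3,1)→(s2,_,→)
state=s2 head=4 tape=0___[1]__   (s2,1)→(s3,_,→)
state=s3 head=5 tape=0____[_]_   (s3,_)→(s2,_,→)
state=s2 head=6 tape=0_____[_]
At halt the head is at cell 6.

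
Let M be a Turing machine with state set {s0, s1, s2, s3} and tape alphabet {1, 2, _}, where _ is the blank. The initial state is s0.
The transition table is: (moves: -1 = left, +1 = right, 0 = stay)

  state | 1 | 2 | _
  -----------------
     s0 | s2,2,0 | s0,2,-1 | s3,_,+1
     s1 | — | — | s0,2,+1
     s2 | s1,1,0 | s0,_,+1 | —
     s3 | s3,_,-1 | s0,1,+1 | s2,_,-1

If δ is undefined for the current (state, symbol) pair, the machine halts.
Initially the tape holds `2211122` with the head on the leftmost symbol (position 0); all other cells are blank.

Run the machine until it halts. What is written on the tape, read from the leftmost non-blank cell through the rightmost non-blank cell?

1____1

s0 | _[2]211122__   read 2 → write 2, move -1, go to s0
s0 | [_]2211122__   read _ → write _, move +1, go to s3
s3 | _[2]211122__   read 2 → write 1, move +1, go to s0
s0 | _1[2]11122__   read 2 → write 2, move -1, go to s0
s0 | _[1]211122__   read 1 → write 2, move 0, go to s2
s2 | _[2]211122__   read 2 → write _, move +1, go to s0
s0 | __[2]11122__   read 2 → write 2, move -1, go to s0
s0 | _[_]211122__   read _ → write _, move +1, go to s3
s3 | __[2]11122__   read 2 → write 1, move +1, go to s0
s0 | __1[1]1122__   read 1 → write 2, move 0, go to s2
s2 | __1[2]1122__   read 2 → write _, move +1, go to s0
s0 | __1_[1]122__   read 1 → write 2, move 0, go to s2
s2 | __1_[2]122__   read 2 → write _, move +1, go to s0
s0 | __1__[1]22__   read 1 → write 2, move 0, go to s2
s2 | __1__[2]22__   read 2 → write _, move +1, go to s0
s0 | __1___[2]2__   read 2 → write 2, move -1, go to s0
s0 | __1__[_]22__   read _ → write _, move +1, go to s3
s3 | __1___[2]2__   read 2 → write 1, move +1, go to s0
s0 | __1___1[2]__   read 2 → write 2, move -1, go to s0
s0 | __1___[1]2__   read 1 → write 2, move 0, go to s2
s2 | __1___[2]2__   read 2 → write _, move +1, go to s0
s0 | __1____[2]__   read 2 → write 2, move -1, go to s0
s0 | __1___[_]2__   read _ → write _, move +1, go to s3
s3 | __1____[2]__   read 2 → write 1, move +1, go to s0
s0 | __1____1[_]_   read _ → write _, move +1, go to s3
s3 | __1____1_[_]   read _ → write _, move -1, go to s2
s2 | __1____1[_]_
The non-blank tape span at halt is 1____1.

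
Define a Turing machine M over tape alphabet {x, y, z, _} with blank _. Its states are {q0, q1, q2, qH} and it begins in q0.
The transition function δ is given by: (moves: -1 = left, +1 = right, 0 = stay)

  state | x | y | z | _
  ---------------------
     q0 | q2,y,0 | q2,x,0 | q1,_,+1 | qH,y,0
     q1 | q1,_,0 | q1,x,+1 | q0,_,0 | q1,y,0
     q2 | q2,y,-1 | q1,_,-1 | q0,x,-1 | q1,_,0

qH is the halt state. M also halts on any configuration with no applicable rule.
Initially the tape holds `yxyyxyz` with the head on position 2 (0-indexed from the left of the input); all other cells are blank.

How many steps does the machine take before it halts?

q0 | _yx[y]yxyz   read y → write x, move 0, go to q2
q2 | _yx[x]yxyz   read x → write y, move -1, go to q2
q2 | _y[x]yyxyz   read x → write y, move -1, go to q2
q2 | _[y]yyyxyz   read y → write _, move -1, go to q1
q1 | [_]_yyyxyz   read _ → write y, move 0, go to q1
q1 | [y]_yyyxyz   read y → write x, move +1, go to q1
q1 | x[_]yyyxyz   read _ → write y, move 0, go to q1
q1 | x[y]yyyxyz   read y → write x, move +1, go to q1
q1 | xx[y]yyxyz   read y → write x, move +1, go to q1
q1 | xxx[y]yxyz   read y → write x, move +1, go to q1
q1 | xxxx[y]xyz   read y → write x, move +1, go to q1
q1 | xxxxx[x]yz   read x → write _, move 0, go to q1
q1 | xxxxx[_]yz   read _ → write y, move 0, go to q1
q1 | xxxxx[y]yz   read y → write x, move +1, go to q1
q1 | xxxxxx[y]z   read y → write x, move +1, go to q1
q1 | xxxxxxx[z]   read z → write _, move 0, go to q0
q0 | xxxxxxx[_]   read _ → write y, move 0, go to qH
qH | xxxxxxx[y]
M halts after 17 transitions.

17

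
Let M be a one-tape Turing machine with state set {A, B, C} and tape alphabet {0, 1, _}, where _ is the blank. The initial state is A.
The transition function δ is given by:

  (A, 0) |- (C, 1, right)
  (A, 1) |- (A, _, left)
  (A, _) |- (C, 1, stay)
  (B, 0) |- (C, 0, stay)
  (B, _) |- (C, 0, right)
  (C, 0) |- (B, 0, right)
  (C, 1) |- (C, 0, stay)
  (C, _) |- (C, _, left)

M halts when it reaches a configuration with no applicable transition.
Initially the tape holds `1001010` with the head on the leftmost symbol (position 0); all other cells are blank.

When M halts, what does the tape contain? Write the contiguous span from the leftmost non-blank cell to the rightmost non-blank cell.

00001010

A | _[1]001010   read 1 → write _, move left, go to A
A | [_]_001010   read _ → write 1, move stay, go to C
C | [1]_001010   read 1 → write 0, move stay, go to C
C | [0]_001010   read 0 → write 0, move right, go to B
B | 0[_]001010   read _ → write 0, move right, go to C
C | 00[0]01010   read 0 → write 0, move right, go to B
B | 000[0]1010   read 0 → write 0, move stay, go to C
C | 000[0]1010   read 0 → write 0, move right, go to B
B | 0000[1]010
The non-blank tape span at halt is 00001010.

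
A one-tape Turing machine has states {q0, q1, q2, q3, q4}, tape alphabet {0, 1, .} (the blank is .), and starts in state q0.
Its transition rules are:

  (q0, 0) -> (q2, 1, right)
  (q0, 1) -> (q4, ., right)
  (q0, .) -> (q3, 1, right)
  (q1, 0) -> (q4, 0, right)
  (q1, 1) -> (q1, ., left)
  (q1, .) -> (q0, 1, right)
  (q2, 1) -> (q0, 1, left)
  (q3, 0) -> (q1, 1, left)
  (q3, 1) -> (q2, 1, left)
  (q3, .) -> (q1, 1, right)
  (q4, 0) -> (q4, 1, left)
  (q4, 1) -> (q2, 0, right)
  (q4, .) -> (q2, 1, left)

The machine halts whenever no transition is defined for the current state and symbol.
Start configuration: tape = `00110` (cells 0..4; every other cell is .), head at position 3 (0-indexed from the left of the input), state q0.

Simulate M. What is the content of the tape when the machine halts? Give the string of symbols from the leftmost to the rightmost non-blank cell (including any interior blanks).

q0 | 001[1]0.   read 1 → write ., move right, go to q4
q4 | 001.[0].   read 0 → write 1, move left, go to q4
q4 | 001[.]1.   read . → write 1, move left, go to q2
q2 | 00[1]11.   read 1 → write 1, move left, go to q0
q0 | 0[0]111.   read 0 → write 1, move right, go to q2
q2 | 01[1]11.   read 1 → write 1, move left, go to q0
q0 | 0[1]111.   read 1 → write ., move right, go to q4
q4 | 0.[1]11.   read 1 → write 0, move right, go to q2
q2 | 0.0[1]1.   read 1 → write 1, move left, go to q0
q0 | 0.[0]11.   read 0 → write 1, move right, go to q2
q2 | 0.1[1]1.   read 1 → write 1, move left, go to q0
q0 | 0.[1]11.   read 1 → write ., move right, go to q4
q4 | 0..[1]1.   read 1 → write 0, move right, go to q2
q2 | 0..0[1].   read 1 → write 1, move left, go to q0
q0 | 0..[0]1.   read 0 → write 1, move right, go to q2
q2 | 0..1[1].   read 1 → write 1, move left, go to q0
q0 | 0..[1]1.   read 1 → write ., move right, go to q4
q4 | 0...[1].   read 1 → write 0, move right, go to q2
q2 | 0...0[.]
The non-blank tape span at halt is 0...0.

0...0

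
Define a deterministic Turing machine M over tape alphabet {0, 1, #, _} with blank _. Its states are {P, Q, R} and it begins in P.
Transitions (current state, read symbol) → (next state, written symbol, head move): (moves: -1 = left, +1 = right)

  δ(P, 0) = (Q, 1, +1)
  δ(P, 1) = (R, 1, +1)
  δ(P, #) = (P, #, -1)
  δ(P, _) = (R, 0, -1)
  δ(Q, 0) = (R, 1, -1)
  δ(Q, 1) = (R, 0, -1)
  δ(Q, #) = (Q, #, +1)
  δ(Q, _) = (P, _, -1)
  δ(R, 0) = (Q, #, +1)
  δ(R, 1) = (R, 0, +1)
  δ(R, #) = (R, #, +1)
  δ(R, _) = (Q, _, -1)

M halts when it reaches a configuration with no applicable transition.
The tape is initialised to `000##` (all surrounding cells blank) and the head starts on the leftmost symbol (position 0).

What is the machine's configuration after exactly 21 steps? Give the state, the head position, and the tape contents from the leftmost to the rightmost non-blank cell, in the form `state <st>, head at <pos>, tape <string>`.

state R, head at 3, tape 01###

state=P head=0 tape=[0]00##_   (P,0)→(Q,1,+1)
state=Q head=1 tape=1[0]0##_   (Q,0)→(R,1,-1)
state=R head=0 tape=[1]10##_   (R,1)→(R,0,+1)
state=R head=1 tape=0[1]0##_   (R,1)→(R,0,+1)
state=R head=2 tape=00[0]##_   (R,0)→(Q,#,+1)
state=Q head=3 tape=00#[#]#_   (Q,#)→(Q,#,+1)
state=Q head=4 tape=00##[#]_   (Q,#)→(Q,#,+1)
state=Q head=5 tape=00###[_]   (Q,_)→(P,_,-1)
state=P head=4 tape=00##[#]_   (P,#)→(P,#,-1)
state=P head=3 tape=00#[#]#_   (P,#)→(P,#,-1)
state=P head=2 tape=00[#]##_   (P,#)→(P,#,-1)
state=P head=1 tape=0[0]###_   (P,0)→(Q,1,+1)
state=Q head=2 tape=01[#]##_   (Q,#)→(Q,#,+1)
state=Q head=3 tape=01#[#]#_   (Q,#)→(Q,#,+1)
state=Q head=4 tape=01##[#]_   (Q,#)→(Q,#,+1)
state=Q head=5 tape=01###[_]   (Q,_)→(P,_,-1)
state=P head=4 tape=01##[#]_   (P,#)→(P,#,-1)
state=P head=3 tape=01#[#]#_   (P,#)→(P,#,-1)
state=P head=2 tape=01[#]##_   (P,#)→(P,#,-1)
state=P head=1 tape=0[1]###_   (P,1)→(R,1,+1)
state=R head=2 tape=01[#]##_   (R,#)→(R,#,+1)
state=R head=3 tape=01#[#]#_
After 21 steps: state R, head at 3, tape 01###.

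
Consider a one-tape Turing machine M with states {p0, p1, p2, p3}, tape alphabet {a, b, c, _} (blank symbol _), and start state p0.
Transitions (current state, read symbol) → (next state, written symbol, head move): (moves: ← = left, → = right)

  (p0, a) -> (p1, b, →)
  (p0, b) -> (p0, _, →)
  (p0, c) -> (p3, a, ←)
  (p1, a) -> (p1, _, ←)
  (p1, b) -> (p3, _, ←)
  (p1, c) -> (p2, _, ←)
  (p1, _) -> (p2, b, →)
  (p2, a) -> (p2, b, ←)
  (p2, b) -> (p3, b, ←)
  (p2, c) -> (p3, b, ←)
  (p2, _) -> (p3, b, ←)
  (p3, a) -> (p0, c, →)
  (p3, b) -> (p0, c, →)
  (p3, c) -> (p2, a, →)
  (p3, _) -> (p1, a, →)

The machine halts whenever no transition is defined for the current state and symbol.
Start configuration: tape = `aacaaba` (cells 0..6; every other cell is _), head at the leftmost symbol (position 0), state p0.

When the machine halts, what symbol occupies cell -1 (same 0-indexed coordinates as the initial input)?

b

p0 | ___[a]acaaba   read a → write b, move →, go to p1
p1 | ___b[a]caaba   read a → write _, move ←, go to p1
p1 | ___[b]_caaba   read b → write _, move ←, go to p3
p3 | __[_]__caaba   read _ → write a, move →, go to p1
p1 | __a[_]_caaba   read _ → write b, move →, go to p2
p2 | __ab[_]caaba   read _ → write b, move ←, go to p3
p3 | __a[b]bcaaba   read b → write c, move →, go to p0
p0 | __ac[b]caaba   read b → write _, move →, go to p0
p0 | __ac_[c]aaba   read c → write a, move ←, go to p3
p3 | __ac[_]aaaba   read _ → write a, move →, go to p1
p1 | __aca[a]aaba   read a → write _, move ←, go to p1
p1 | __ac[a]_aaba   read a → write _, move ←, go to p1
p1 | __a[c]__aaba   read c → write _, move ←, go to p2
p2 | __[a]___aaba   read a → write b, move ←, go to p2
p2 | _[_]b___aaba   read _ → write b, move ←, go to p3
p3 | [_]bb___aaba   read _ → write a, move →, go to p1
p1 | a[b]b___aaba   read b → write _, move ←, go to p3
p3 | [a]_b___aaba   read a → write c, move →, go to p0
p0 | c[_]b___aaba
Cell -1 holds b when M halts.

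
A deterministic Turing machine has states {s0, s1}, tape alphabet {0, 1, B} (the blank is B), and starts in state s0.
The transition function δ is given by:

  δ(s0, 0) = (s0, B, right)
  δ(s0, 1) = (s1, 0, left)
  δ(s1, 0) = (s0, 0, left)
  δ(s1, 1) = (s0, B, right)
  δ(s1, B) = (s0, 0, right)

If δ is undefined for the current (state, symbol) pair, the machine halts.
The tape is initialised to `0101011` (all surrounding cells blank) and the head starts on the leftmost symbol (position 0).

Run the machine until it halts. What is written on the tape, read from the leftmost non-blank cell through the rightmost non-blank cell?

s0 | [0]101011B   read 0 → write B, move right, go to s0
s0 | B[1]01011B   read 1 → write 0, move left, go to s1
s1 | [B]001011B   read B → write 0, move right, go to s0
s0 | 0[0]01011B   read 0 → write B, move right, go to s0
s0 | 0B[0]1011B   read 0 → write B, move right, go to s0
s0 | 0BB[1]011B   read 1 → write 0, move left, go to s1
s1 | 0B[B]0011B   read B → write 0, move right, go to s0
s0 | 0B0[0]011B   read 0 → write B, move right, go to s0
s0 | 0B0B[0]11B   read 0 → write B, move right, go to s0
s0 | 0B0BB[1]1B   read 1 → write 0, move left, go to s1
s1 | 0B0B[B]01B   read B → write 0, move right, go to s0
s0 | 0B0B0[0]1B   read 0 → write B, move right, go to s0
s0 | 0B0B0B[1]B   read 1 → write 0, move left, go to s1
s1 | 0B0B0[B]0B   read B → write 0, move right, go to s0
s0 | 0B0B00[0]B   read 0 → write B, move right, go to s0
s0 | 0B0B00B[B]
The non-blank tape span at halt is 0B0B00.

0B0B00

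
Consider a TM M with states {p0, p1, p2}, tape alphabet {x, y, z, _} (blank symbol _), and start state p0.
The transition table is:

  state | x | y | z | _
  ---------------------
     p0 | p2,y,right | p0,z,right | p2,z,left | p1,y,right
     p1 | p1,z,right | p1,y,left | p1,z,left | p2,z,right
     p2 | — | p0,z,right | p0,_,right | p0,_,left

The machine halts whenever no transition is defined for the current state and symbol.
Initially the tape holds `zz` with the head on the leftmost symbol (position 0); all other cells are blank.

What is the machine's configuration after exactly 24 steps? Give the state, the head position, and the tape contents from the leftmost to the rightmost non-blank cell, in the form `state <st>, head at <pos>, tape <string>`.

state p2, head at 0, tape yzz_z

state=p0 head=0 tape=___[z]z   (p0,z)→(p2,z,left)
state=p2 head=-1 tape=__[_]zz   (p2,_)→(p0,_,left)
state=p0 head=-2 tape=_[_]_zz   (p0,_)→(p1,y,right)
state=p1 head=-1 tape=_y[_]zz   (p1,_)→(p2,z,right)
state=p2 head=0 tape=_yz[z]z   (p2,z)→(p0,_,right)
state=p0 head=1 tape=_yz_[z]   (p0,z)→(p2,z,left)
state=p2 head=0 tape=_yz[_]z   (p2,_)→(p0,_,left)
state=p0 head=-1 tape=_y[z]_z   (p0,z)→(p2,z,left)
state=p2 head=-2 tape=_[y]z_z   (p2,y)→(p0,z,right)
state=p0 head=-1 tape=_z[z]_z   (p0,z)→(p2,z,left)
state=p2 head=-2 tape=_[z]z_z   (p2,z)→(p0,_,right)
state=p0 head=-1 tape=__[z]_z   (p0,z)→(p2,z,left)
state=p2 head=-2 tape=_[_]z_z   (p2,_)→(p0,_,left)
state=p0 head=-3 tape=[_]_z_z   (p0,_)→(p1,y,right)
state=p1 head=-2 tape=y[_]z_z   (p1,_)→(p2,z,right)
state=p2 head=-1 tape=yz[z]_z   (p2,z)→(p0,_,right)
state=p0 head=0 tape=yz_[_]z   (p0,_)→(p1,y,right)
state=p1 head=1 tape=yz_y[z]   (p1,z)→(p1,z,left)
state=p1 head=0 tape=yz_[y]z   (p1,y)→(p1,y,left)
state=p1 head=-1 tape=yz[_]yz   (p1,_)→(p2,z,right)
state=p2 head=0 tape=yzz[y]z   (p2,y)→(p0,z,right)
state=p0 head=1 tape=yzzz[z]   (p0,z)→(p2,z,left)
state=p2 head=0 tape=yzz[z]z   (p2,z)→(p0,_,right)
state=p0 head=1 tape=yzz_[z]   (p0,z)→(p2,z,left)
state=p2 head=0 tape=yzz[_]z
After 24 steps: state p2, head at 0, tape yzz_z.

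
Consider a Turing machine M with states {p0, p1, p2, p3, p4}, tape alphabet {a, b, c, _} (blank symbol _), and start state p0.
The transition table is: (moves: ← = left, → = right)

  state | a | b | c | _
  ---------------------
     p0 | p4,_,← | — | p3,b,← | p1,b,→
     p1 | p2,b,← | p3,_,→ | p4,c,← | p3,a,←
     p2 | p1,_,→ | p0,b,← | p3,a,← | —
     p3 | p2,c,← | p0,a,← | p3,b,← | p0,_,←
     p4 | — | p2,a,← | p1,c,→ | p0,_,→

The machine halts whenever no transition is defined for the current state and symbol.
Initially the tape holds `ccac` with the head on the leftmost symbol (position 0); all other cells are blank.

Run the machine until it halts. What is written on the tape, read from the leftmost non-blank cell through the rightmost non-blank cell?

bbbabcac

p0 | ____[c]cac   read c → write b, move ←, go to p3
p3 | ___[_]bcac   read _ → write _, move ←, go to p0
p0 | __[_]_bcac   read _ → write b, move →, go to p1
p1 | __b[_]bcac   read _ → write a, move ←, go to p3
p3 | __[b]abcac   read b → write a, move ←, go to p0
p0 | _[_]aabcac   read _ → write b, move →, go to p1
p1 | _b[a]abcac   read a → write b, move ←, go to p2
p2 | _[b]babcac   read b → write b, move ←, go to p0
p0 | [_]bbabcac   read _ → write b, move →, go to p1
p1 | b[b]babcac   read b → write _, move →, go to p3
p3 | b_[b]abcac   read b → write a, move ←, go to p0
p0 | b[_]aabcac   read _ → write b, move →, go to p1
p1 | bb[a]abcac   read a → write b, move ←, go to p2
p2 | b[b]babcac   read b → write b, move ←, go to p0
p0 | [b]bbabcac
The non-blank tape span at halt is bbbabcac.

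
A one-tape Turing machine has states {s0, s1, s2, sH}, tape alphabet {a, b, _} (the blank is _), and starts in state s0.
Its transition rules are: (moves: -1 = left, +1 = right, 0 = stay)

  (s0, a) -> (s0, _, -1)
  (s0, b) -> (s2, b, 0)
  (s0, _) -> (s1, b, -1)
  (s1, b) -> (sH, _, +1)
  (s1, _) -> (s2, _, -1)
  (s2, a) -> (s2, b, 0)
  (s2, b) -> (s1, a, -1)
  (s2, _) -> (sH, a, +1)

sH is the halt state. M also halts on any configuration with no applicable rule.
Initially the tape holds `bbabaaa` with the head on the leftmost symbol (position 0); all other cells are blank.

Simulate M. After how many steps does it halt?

state=s0 head=0 tape=__[b]babaaa   (s0,b)→(s2,b,0)
state=s2 head=0 tape=__[b]babaaa   (s2,b)→(s1,a,-1)
state=s1 head=-1 tape=_[_]ababaaa   (s1,_)→(s2,_,-1)
state=s2 head=-2 tape=[_]_ababaaa   (s2,_)→(sH,a,+1)
state=sH head=-1 tape=a[_]ababaaa
M halts after 4 transitions.

4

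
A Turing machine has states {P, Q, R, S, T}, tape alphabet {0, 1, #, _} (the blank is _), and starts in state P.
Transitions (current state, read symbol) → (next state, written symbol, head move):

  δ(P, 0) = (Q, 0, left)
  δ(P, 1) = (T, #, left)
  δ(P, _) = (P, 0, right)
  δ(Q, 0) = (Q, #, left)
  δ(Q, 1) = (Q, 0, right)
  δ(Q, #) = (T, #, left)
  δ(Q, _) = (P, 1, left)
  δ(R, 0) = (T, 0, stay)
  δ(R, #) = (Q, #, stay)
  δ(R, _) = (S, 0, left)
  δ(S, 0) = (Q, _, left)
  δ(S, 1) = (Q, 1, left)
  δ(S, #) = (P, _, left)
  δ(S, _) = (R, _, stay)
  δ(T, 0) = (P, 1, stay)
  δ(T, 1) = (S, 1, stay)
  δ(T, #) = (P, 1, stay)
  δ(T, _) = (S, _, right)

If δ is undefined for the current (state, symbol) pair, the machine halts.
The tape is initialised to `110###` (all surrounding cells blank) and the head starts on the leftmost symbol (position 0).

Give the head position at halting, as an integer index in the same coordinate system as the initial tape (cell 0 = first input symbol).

state=P head=0 tape=__[1]10###   (P,1)→(T,#,left)
state=T head=-1 tape=_[_]#10###   (T,_)→(S,_,right)
state=S head=0 tape=__[#]10###   (S,#)→(P,_,left)
state=P head=-1 tape=_[_]_10###   (P,_)→(P,0,right)
state=P head=0 tape=_0[_]10###   (P,_)→(P,0,right)
state=P head=1 tape=_00[1]0###   (P,1)→(T,#,left)
state=T head=0 tape=_0[0]#0###   (T,0)→(P,1,stay)
state=P head=0 tape=_0[1]#0###   (P,1)→(T,#,left)
state=T head=-1 tape=_[0]##0###   (T,0)→(P,1,stay)
state=P head=-1 tape=_[1]##0###   (P,1)→(T,#,left)
state=T head=-2 tape=[_]###0###   (T,_)→(S,_,right)
state=S head=-1 tape=_[#]##0###   (S,#)→(P,_,left)
state=P head=-2 tape=[_]_##0###   (P,_)→(P,0,right)
state=P head=-1 tape=0[_]##0###   (P,_)→(P,0,right)
state=P head=0 tape=00[#]#0###
At halt the head is at cell 0.

0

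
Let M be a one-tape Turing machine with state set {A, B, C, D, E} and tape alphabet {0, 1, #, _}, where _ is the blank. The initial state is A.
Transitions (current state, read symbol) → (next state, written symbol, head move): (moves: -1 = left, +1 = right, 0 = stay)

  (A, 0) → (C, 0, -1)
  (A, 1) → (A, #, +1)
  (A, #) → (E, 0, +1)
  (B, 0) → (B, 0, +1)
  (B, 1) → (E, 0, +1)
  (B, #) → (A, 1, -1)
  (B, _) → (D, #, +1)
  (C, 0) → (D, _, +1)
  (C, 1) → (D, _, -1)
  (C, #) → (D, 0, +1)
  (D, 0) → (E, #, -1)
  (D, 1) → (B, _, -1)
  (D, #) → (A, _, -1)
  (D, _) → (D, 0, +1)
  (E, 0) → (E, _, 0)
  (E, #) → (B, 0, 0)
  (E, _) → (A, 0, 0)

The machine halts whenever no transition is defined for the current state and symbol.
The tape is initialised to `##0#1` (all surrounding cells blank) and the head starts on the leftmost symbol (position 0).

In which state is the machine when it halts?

C

state=A head=0 tape=_[#]#0#1   (A,#)→(E,0,+1)
state=E head=1 tape=_0[#]0#1   (E,#)→(B,0,0)
state=B head=1 tape=_0[0]0#1   (B,0)→(B,0,+1)
state=B head=2 tape=_00[0]#1   (B,0)→(B,0,+1)
state=B head=3 tape=_000[#]1   (B,#)→(A,1,-1)
state=A head=2 tape=_00[0]11   (A,0)→(C,0,-1)
state=C head=1 tape=_0[0]011   (C,0)→(D,_,+1)
state=D head=2 tape=_0_[0]11   (D,0)→(E,#,-1)
state=E head=1 tape=_0[_]#11   (E,_)→(A,0,0)
state=A head=1 tape=_0[0]#11   (A,0)→(C,0,-1)
state=C head=0 tape=_[0]0#11   (C,0)→(D,_,+1)
state=D head=1 tape=__[0]#11   (D,0)→(E,#,-1)
state=E head=0 tape=_[_]##11   (E,_)→(A,0,0)
state=A head=0 tape=_[0]##11   (A,0)→(C,0,-1)
state=C head=-1 tape=[_]0##11
No transition is defined for (C, _); M halts in state C.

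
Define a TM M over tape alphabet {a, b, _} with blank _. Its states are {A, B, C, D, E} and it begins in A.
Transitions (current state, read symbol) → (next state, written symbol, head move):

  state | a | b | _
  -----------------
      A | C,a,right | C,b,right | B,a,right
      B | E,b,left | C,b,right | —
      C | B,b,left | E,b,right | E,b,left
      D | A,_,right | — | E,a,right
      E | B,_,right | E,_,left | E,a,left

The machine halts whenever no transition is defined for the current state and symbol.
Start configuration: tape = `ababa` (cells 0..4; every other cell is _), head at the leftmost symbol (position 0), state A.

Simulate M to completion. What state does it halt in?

B

state=A head=0 tape=[a]baba_   (A,a)→(C,a,right)
state=C head=1 tape=a[b]aba_   (C,b)→(E,b,right)
state=E head=2 tape=ab[a]ba_   (E,a)→(B,_,right)
state=B head=3 tape=ab_[b]a_   (B,b)→(C,b,right)
state=C head=4 tape=ab_b[a]_   (C,a)→(B,b,left)
state=B head=3 tape=ab_[b]b_   (B,b)→(C,b,right)
state=C head=4 tape=ab_b[b]_   (C,b)→(E,b,right)
state=E head=5 tape=ab_bb[_]   (E,_)→(E,a,left)
state=E head=4 tape=ab_b[b]a   (E,b)→(E,_,left)
state=E head=3 tape=ab_[b]_a   (E,b)→(E,_,left)
state=E head=2 tape=ab[_]__a   (E,_)→(E,a,left)
state=E head=1 tape=a[b]a__a   (E,b)→(E,_,left)
state=E head=0 tape=[a]_a__a   (E,a)→(B,_,right)
state=B head=1 tape=_[_]a__a
No transition is defined for (B, _); M halts in state B.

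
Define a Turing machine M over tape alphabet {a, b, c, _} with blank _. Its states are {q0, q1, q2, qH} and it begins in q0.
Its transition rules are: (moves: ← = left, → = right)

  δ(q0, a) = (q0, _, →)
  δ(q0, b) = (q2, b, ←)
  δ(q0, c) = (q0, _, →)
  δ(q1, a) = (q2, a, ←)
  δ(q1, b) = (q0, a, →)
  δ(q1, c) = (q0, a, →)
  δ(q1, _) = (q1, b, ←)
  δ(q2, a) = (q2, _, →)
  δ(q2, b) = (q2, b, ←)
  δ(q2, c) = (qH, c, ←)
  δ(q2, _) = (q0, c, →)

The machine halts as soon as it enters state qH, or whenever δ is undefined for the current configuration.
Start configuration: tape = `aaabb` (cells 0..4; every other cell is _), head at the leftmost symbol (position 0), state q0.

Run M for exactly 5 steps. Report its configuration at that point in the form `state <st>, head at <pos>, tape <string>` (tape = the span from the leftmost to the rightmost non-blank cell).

state q0, head at 3, tape cbb

q0 | [a]aabb   read a → write _, move →, go to q0
q0 | _[a]abb   read a → write _, move →, go to q0
q0 | __[a]bb   read a → write _, move →, go to q0
q0 | ___[b]b   read b → write b, move ←, go to q2
q2 | __[_]bb   read _ → write c, move →, go to q0
q0 | __c[b]b
After 5 steps: state q0, head at 3, tape cbb.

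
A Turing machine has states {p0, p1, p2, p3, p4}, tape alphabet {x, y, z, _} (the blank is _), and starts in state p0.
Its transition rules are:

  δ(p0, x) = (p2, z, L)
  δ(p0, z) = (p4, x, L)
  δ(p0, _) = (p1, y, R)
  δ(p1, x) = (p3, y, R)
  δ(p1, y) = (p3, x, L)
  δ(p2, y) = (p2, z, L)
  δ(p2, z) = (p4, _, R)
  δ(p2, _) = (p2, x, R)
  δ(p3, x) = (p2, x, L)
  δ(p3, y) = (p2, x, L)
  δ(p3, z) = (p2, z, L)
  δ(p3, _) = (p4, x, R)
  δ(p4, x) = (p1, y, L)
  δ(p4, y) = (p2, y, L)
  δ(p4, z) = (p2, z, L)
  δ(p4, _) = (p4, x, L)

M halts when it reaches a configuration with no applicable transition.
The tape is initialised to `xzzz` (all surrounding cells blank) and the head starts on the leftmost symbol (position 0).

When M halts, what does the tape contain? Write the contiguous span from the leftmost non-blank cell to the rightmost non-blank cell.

state=p0 head=0 tape=_[x]zzz_   (p0,x)→(p2,z,L)
state=p2 head=-1 tape=[_]zzzz_   (p2,_)→(p2,x,R)
state=p2 head=0 tape=x[z]zzz_   (p2,z)→(p4,_,R)
state=p4 head=1 tape=x_[z]zz_   (p4,z)→(p2,z,L)
state=p2 head=0 tape=x[_]zzz_   (p2,_)→(p2,x,R)
state=p2 head=1 tape=xx[z]zz_   (p2,z)→(p4,_,R)
state=p4 head=2 tape=xx_[z]z_   (p4,z)→(p2,z,L)
state=p2 head=1 tape=xx[_]zz_   (p2,_)→(p2,x,R)
state=p2 head=2 tape=xxx[z]z_   (p2,z)→(p4,_,R)
state=p4 head=3 tape=xxx_[z]_   (p4,z)→(p2,z,L)
state=p2 head=2 tape=xxx[_]z_   (p2,_)→(p2,x,R)
state=p2 head=3 tape=xxxx[z]_   (p2,z)→(p4,_,R)
state=p4 head=4 tape=xxxx_[_]   (p4,_)→(p4,x,L)
state=p4 head=3 tape=xxxx[_]x   (p4,_)→(p4,x,L)
state=p4 head=2 tape=xxx[x]xx   (p4,x)→(p1,y,L)
state=p1 head=1 tape=xx[x]yxx   (p1,x)→(p3,y,R)
state=p3 head=2 tape=xxy[y]xx   (p3,y)→(p2,x,L)
state=p2 head=1 tape=xx[y]xxx   (p2,y)→(p2,z,L)
state=p2 head=0 tape=x[x]zxxx
The non-blank tape span at halt is xxzxxx.

xxzxxx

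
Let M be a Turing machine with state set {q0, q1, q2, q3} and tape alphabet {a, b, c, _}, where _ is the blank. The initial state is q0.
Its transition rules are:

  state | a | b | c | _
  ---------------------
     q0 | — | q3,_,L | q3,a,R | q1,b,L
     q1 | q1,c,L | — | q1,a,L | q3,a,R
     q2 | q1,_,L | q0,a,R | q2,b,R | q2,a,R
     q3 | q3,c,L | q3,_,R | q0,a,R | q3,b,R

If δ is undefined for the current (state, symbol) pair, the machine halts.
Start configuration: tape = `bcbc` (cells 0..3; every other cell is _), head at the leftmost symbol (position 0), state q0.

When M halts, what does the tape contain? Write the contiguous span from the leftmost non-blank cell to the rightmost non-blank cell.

aabcb

state=q0 head=0 tape=_[b]cbc_   (q0,b)→(q3,_,L)
state=q3 head=-1 tape=[_]_cbc_   (q3,_)→(q3,b,R)
state=q3 head=0 tape=b[_]cbc_   (q3,_)→(q3,b,R)
state=q3 head=1 tape=bb[c]bc_   (q3,c)→(q0,a,R)
state=q0 head=2 tape=bba[b]c_   (q0,b)→(q3,_,L)
state=q3 head=1 tape=bb[a]_c_   (q3,a)→(q3,c,L)
state=q3 head=0 tape=b[b]c_c_   (q3,b)→(q3,_,R)
state=q3 head=1 tape=b_[c]_c_   (q3,c)→(q0,a,R)
state=q0 head=2 tape=b_a[_]c_   (q0,_)→(q1,b,L)
state=q1 head=1 tape=b_[a]bc_   (q1,a)→(q1,c,L)
state=q1 head=0 tape=b[_]cbc_   (q1,_)→(q3,a,R)
state=q3 head=1 tape=ba[c]bc_   (q3,c)→(q0,a,R)
state=q0 head=2 tape=baa[b]c_   (q0,b)→(q3,_,L)
state=q3 head=1 tape=ba[a]_c_   (q3,a)→(q3,c,L)
state=q3 head=0 tape=b[a]c_c_   (q3,a)→(q3,c,L)
state=q3 head=-1 tape=[b]cc_c_   (q3,b)→(q3,_,R)
state=q3 head=0 tape=_[c]c_c_   (q3,c)→(q0,a,R)
state=q0 head=1 tape=_a[c]_c_   (q0,c)→(q3,a,R)
state=q3 head=2 tape=_aa[_]c_   (q3,_)→(q3,b,R)
state=q3 head=3 tape=_aab[c]_   (q3,c)→(q0,a,R)
state=q0 head=4 tape=_aaba[_]   (q0,_)→(q1,b,L)
state=q1 head=3 tape=_aab[a]b   (q1,a)→(q1,c,L)
state=q1 head=2 tape=_aa[b]cb
The non-blank tape span at halt is aabcb.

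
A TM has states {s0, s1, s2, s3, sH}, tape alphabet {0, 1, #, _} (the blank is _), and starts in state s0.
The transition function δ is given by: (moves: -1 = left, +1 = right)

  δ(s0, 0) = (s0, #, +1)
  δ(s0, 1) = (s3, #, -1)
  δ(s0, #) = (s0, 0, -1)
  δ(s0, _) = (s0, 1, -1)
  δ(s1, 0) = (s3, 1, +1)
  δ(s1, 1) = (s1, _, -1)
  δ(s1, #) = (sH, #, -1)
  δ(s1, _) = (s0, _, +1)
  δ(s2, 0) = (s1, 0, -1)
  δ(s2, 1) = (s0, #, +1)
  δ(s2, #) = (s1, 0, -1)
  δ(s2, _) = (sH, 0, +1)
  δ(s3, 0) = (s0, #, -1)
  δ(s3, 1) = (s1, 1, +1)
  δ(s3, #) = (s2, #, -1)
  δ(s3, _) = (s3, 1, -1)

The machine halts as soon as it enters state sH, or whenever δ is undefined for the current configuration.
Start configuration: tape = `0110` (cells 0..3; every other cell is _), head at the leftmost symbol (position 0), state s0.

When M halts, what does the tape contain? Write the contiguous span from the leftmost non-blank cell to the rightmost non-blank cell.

s0 | _[0]110   read 0 → write #, move +1, go to s0
s0 | _#[1]10   read 1 → write #, move -1, go to s3
s3 | _[#]#10   read # → write #, move -1, go to s2
s2 | [_]##10   read _ → write 0, move +1, go to sH
sH | 0[#]#10
The non-blank tape span at halt is 0##10.

0##10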